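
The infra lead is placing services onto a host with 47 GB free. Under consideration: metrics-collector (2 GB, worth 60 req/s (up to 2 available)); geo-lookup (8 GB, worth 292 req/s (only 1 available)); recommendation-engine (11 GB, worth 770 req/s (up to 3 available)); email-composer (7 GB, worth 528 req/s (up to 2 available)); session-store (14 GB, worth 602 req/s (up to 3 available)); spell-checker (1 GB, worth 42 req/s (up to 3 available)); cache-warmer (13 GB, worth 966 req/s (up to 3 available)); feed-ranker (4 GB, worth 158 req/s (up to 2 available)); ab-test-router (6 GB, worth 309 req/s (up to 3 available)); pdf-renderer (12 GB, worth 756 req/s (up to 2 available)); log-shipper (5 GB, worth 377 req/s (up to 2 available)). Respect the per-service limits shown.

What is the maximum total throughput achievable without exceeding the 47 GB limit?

3468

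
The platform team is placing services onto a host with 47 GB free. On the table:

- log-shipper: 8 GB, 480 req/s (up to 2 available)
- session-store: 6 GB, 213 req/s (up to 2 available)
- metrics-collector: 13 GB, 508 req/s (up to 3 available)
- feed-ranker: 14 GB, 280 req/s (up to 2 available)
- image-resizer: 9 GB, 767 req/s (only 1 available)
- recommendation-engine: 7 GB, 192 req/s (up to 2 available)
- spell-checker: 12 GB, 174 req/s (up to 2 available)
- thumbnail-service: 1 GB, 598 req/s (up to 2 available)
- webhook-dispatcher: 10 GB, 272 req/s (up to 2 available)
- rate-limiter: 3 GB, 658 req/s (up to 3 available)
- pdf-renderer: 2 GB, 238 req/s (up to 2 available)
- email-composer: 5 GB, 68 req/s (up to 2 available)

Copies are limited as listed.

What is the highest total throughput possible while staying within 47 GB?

5586

Taking 2×log-shipper + session-store + image-resizer + 2×thumbnail-service + 3×rate-limiter + 2×pdf-renderer: 46 GB used, 5586 in throughput.
Every other selection either busts 47 GB or exceeds an availability limit or fails to beat 5586.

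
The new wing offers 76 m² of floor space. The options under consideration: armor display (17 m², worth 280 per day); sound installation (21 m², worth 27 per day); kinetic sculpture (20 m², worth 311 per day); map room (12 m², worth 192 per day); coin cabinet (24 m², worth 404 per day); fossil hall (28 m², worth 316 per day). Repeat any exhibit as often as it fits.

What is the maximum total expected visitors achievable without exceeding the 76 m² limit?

1244

A density-first pass picks 3×coin cabinet — 1212 at 72 m².
The 48 m² tied up in 2×coin cabinet is better spent on 3×armor display — total rises to 1244 (75 m²).
The spare 1 m² is too small for any remaining exhibit, and no exchange beats 1244.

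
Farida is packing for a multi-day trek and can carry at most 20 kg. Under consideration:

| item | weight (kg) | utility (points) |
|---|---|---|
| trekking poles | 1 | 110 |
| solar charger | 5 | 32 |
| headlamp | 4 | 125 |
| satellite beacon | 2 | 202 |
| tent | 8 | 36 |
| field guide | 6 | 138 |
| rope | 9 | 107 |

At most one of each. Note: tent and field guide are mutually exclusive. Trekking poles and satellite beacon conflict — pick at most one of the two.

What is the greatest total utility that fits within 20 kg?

497

Best packing: solar charger + headlamp + satellite beacon + field guide — 17 kg, 497 total.
The closest alternative, trekking poles + headlamp + field guide + rope, reaches only 480.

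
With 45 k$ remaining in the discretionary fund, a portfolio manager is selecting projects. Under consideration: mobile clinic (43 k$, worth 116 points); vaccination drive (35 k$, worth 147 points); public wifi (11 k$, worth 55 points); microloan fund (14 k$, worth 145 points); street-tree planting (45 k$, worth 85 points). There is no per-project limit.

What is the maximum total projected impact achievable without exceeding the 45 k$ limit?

435

Density check — microloan fund 10.36, public wifi 5.00, vaccination drive 4.20, mobile clinic 2.70 are the best per k$.
The ratio ordering already packs tightly: 3×microloan fund, 42 k$, 435.
Nothing else within 45 k$ beats 435.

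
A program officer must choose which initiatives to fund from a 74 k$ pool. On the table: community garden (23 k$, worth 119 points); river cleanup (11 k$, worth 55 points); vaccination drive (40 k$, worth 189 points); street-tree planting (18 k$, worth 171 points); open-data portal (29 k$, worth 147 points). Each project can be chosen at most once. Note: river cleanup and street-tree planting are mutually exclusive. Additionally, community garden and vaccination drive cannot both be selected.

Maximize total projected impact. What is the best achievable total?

437

Taking community garden + street-tree planting + open-data portal: 70 k$ used, 437 in projected impact.
Every other selection either busts 74 k$ or breaks a pairing rule or fails to beat 437.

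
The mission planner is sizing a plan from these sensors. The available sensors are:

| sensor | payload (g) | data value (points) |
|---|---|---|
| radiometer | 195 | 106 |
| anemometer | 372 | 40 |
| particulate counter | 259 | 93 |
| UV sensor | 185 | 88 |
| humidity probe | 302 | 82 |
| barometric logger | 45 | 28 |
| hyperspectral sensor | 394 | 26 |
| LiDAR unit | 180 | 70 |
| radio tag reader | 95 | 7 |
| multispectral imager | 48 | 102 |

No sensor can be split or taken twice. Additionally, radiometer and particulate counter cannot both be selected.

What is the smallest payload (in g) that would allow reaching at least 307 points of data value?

473

Look for the lowest-payload combination reaching 307.
Taking radiometer + UV sensor + barometric logger + multispectral imager gives 324 (≥ 307) for 473 g.
No combination under 473 g hits 307.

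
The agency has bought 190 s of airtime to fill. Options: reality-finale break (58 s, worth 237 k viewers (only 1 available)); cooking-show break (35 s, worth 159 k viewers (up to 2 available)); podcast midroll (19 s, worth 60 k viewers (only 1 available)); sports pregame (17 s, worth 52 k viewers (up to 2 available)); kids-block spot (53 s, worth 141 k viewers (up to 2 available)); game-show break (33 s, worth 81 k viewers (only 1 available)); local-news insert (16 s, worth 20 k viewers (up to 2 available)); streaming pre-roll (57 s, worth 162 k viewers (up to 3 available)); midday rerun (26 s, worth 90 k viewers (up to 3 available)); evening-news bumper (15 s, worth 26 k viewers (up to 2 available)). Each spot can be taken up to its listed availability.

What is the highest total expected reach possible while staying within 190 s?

The ratio heuristic lands on reality-finale break + 2×cooking-show break + 2×midday rerun (735) but leaves 10 s idle.
The 26 s tied up in midday rerun is better spent on podcast midroll + sports pregame — total rises to 757 (190 s).
That's the maximum — no swap from here does better than 757.

757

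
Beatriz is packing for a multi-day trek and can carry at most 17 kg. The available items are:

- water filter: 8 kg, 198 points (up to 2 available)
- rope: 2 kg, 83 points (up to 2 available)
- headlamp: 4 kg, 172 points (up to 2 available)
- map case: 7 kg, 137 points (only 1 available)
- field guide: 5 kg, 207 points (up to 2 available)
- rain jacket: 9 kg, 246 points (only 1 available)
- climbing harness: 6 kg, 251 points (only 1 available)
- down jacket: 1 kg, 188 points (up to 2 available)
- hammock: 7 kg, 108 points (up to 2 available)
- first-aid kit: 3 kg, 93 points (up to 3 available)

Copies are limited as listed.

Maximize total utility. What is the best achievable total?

1010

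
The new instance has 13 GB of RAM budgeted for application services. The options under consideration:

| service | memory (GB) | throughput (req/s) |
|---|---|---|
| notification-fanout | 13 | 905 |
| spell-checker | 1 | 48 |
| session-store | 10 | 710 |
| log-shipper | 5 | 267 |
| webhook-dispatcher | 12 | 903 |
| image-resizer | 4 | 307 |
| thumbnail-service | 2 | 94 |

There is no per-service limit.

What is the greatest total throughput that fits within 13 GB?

The ratio ordering already packs tightly: spell-checker + 3×image-resizer, 13 GB, 969.
Every other selection either busts 13 GB or fails to beat 969.

969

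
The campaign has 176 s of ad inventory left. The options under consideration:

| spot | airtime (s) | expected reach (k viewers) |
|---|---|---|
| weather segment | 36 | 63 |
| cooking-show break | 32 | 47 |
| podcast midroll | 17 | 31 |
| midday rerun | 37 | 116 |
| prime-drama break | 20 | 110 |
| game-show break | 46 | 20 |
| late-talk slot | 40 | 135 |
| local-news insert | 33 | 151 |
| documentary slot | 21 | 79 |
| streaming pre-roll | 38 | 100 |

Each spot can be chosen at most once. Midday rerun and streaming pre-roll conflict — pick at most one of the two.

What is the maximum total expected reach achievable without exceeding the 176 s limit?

Taking podcast midroll + midday rerun + prime-drama break + late-talk slot + local-news insert + documentary slot: 168 s used, 622 in expected reach.
Every other selection either busts 176 s or breaks a pairing rule or fails to beat 622.

622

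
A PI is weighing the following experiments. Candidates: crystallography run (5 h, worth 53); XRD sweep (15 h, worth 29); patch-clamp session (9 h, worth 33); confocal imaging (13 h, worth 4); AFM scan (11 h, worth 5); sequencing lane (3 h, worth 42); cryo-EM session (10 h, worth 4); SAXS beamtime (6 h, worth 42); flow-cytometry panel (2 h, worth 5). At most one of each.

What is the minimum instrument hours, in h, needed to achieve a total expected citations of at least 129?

14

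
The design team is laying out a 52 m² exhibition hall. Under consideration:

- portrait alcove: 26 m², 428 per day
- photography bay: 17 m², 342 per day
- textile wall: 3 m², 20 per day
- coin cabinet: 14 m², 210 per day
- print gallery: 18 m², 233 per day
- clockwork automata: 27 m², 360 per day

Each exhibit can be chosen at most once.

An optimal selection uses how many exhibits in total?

4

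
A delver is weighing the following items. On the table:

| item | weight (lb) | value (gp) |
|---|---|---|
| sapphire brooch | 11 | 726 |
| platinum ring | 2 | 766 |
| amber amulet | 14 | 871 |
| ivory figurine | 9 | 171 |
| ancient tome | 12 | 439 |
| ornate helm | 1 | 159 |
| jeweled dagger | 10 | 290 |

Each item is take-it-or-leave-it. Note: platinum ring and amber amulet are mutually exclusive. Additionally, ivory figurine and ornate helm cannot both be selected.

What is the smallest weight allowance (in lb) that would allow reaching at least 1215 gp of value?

13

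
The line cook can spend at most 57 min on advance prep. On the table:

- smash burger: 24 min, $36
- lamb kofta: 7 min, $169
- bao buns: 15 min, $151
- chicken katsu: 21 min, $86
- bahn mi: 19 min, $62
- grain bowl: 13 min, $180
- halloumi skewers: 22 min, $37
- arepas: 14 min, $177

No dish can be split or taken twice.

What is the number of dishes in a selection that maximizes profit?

4

The maximum profit within 57 min is 677.
One optimal bundle: lamb kofta + bao buns + grain bowl + arepas (49 min).
Any selection reaching 677 contains exactly 4 dishes.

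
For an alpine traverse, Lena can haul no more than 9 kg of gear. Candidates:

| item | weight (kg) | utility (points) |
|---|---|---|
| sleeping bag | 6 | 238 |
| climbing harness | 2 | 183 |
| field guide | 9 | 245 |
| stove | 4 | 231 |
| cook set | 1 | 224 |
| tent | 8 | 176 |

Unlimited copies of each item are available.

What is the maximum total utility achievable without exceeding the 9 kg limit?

2016

Density check — cook set 224.00, climbing harness 91.50, stove 57.75, sleeping bag 39.67 are the best per kg.
9×cook set uses 9 of the 9 kg and totals 2016.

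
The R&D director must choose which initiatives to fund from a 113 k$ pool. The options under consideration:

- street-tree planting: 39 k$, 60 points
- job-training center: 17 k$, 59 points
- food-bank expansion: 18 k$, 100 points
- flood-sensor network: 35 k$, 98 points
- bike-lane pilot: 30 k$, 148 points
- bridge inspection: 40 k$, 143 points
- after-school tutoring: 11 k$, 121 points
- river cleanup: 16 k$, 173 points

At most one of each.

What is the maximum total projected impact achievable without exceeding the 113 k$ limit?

Greedy by ratio would take job-training center + food-bank expansion + bike-lane pilot + after-school tutoring + river cleanup: 92 k$ used, total 601.
Dropping job-training center frees 17 k$; slotting in flood-sensor network (35 k$) lifts the total to 640 at 110 k$.
Next best is job-training center + food-bank expansion + bike-lane pilot + after-school tutoring + river cleanup at 601 (92 k$) — short by 39.

640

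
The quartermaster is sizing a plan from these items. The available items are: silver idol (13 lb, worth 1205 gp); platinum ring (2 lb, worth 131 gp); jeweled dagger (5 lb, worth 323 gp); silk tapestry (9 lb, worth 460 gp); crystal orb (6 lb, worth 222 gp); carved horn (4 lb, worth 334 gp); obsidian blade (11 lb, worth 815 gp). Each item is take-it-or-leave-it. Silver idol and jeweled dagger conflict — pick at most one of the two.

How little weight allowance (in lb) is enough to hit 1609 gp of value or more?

19

Look for the lowest-weight combination reaching 1609.
silver idol + platinum ring + carved horn reaches 1670 using 19 lb.
Any bundle with less than 19 lb falls short of 1609.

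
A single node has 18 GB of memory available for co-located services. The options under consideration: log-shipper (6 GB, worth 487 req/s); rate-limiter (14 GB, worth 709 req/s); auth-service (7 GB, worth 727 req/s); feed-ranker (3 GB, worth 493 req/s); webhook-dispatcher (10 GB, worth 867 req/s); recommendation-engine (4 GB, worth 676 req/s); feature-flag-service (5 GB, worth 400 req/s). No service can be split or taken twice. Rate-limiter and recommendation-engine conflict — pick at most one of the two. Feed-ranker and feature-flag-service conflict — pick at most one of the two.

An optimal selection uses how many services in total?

Best achievable throughput is 2036.
For example feed-ranker + webhook-dispatcher + recommendation-engine achieves it, using 17 GB.
Every optimal selection uses 3 services.

3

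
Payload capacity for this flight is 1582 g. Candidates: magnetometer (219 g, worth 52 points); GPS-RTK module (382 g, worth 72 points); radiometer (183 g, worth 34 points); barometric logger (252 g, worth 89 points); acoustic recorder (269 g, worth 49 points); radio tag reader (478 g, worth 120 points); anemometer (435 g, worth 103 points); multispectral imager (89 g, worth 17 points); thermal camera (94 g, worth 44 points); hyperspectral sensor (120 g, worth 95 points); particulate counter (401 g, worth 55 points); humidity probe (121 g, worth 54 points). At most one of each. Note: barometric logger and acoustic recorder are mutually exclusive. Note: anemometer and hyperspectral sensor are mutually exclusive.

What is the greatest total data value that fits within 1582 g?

505

Taking magnetometer + radiometer + barometric logger + radio tag reader + multispectral imager + thermal camera + hyperspectral sensor + humidity probe: 1556 g used, 505 in data value.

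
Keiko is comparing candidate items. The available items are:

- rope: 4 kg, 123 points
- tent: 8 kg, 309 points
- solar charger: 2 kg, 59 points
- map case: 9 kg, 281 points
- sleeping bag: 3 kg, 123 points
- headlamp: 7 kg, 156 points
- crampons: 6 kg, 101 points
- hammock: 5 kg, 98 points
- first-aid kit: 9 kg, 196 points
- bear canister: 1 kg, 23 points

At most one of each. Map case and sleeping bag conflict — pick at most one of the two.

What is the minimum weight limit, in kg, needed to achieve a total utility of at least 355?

10

Look for the lowest-weight combination reaching 355.
Taking tent + solar charger gives 368 (≥ 355) for 10 kg.
No combination under 10 kg hits 355.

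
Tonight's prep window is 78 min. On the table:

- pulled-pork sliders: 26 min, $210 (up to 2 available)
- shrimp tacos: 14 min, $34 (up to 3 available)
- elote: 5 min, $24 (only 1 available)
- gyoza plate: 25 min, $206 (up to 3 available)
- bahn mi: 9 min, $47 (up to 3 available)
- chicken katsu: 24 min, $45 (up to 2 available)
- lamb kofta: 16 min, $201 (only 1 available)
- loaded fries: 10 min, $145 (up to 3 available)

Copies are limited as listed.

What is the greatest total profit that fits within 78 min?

870

Filling by ratio: elote + gyoza plate + lamb kofta + 3×loaded fries for 866, with 2 min left unused.
The 25 min tied up in gyoza plate is better spent on pulled-pork sliders — total rises to 870 (77 min).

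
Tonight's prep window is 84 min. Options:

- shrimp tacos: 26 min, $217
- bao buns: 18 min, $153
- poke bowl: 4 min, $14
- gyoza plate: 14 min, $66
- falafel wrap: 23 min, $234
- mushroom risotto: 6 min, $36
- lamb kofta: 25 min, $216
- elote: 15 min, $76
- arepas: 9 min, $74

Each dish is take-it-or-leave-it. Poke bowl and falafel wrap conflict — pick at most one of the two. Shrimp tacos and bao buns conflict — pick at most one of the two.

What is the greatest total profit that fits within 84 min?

Taking the top-ratio dishes first gives bao buns + falafel wrap + mushroom risotto + lamb kofta + arepas for 713 (81 min).
Dropping bao buns and mushroom risotto frees 24 min; slotting in shrimp tacos (26 min) lifts the total to 741 at 83 min.

741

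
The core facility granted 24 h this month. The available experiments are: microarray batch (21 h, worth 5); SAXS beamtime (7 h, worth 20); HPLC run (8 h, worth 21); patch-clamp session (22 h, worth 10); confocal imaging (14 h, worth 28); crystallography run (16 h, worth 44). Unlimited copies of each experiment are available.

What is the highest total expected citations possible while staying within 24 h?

65

Ranking by ratio (expected citations/h): SAXS beamtime 2.86, crystallography run 2.75, HPLC run 2.62, confocal imaging 2.00.
Filling by ratio: 3×SAXS beamtime for 60, with 3 h left unused.
Dropping 3×SAXS beamtime frees 21 h; slotting in HPLC run + crystallography run (24 h) lifts the total to 65 at 24 h.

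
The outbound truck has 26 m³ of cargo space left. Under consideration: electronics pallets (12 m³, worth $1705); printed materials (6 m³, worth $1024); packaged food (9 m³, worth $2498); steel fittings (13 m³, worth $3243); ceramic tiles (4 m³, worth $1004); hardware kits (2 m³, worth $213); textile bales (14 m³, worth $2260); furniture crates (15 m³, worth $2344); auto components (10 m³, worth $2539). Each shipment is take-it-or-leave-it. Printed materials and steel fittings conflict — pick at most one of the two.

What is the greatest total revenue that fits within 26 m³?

Ranking by ratio (revenue/m³): packaged food 277.56, auto components 253.90, ceramic tiles 251.00.
The ratio heuristic lands on packaged food + ceramic tiles + hardware kits + auto components (6254) but leaves 1 m³ idle.
The 12 m³ tied up in hardware kits and auto components is better spent on steel fittings — total rises to 6745 (26 m³).
An exhaustive check of the 512 subsets confirms 6745.

6745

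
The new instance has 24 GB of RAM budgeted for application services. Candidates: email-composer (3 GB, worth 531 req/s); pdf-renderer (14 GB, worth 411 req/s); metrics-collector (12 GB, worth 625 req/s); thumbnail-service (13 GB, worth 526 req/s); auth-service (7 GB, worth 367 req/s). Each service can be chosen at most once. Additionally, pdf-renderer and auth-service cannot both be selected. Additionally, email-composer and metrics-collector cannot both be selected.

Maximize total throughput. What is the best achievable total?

Density check — email-composer 177.00, auth-service 52.43, metrics-collector 52.08, thumbnail-service 40.46 are the best per GB.
Email-composer + thumbnail-service + auth-service uses 23 of the 24 GB and totals 1424.
Nothing else feasible within 24 GB beats 1424.

1424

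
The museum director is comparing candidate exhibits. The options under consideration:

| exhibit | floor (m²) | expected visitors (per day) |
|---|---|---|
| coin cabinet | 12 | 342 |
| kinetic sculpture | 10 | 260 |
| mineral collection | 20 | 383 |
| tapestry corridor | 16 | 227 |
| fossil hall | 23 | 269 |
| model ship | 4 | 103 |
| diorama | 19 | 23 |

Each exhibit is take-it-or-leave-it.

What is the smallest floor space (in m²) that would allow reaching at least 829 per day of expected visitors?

38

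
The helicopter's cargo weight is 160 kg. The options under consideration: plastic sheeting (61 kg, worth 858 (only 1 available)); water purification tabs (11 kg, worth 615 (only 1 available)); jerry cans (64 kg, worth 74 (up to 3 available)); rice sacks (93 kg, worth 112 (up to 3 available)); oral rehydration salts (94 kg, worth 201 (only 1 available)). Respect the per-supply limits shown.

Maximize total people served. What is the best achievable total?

Plastic sheeting + water purification tabs + jerry cans uses 136 of the 160 kg and totals 1547.
Nothing else within 160 kg beats 1547.

1547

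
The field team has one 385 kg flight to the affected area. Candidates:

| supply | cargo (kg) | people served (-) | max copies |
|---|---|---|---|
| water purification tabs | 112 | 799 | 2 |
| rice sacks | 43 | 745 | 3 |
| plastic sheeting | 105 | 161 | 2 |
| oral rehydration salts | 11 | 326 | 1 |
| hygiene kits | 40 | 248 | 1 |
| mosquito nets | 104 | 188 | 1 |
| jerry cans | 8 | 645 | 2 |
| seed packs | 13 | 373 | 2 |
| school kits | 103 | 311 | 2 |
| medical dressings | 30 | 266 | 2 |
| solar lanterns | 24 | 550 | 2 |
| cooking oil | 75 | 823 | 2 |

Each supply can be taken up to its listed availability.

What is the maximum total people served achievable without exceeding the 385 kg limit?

7343

The ratio ordering already packs tightly: 3×rice sacks + oral rehydration salts + 2×jerry cans + 2×seed packs + 2×solar lanterns + 2×cooking oil, 380 kg, 7343.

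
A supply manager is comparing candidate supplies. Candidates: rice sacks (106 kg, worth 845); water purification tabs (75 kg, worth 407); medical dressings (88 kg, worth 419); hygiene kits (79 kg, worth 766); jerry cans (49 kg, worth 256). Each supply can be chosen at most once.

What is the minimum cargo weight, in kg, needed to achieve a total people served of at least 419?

79

Need the lightest bundle worth ≥ 419.
Taking hygiene kits gives 766 (≥ 419) for 79 kg.
Any bundle with less than 79 kg falls short of 419.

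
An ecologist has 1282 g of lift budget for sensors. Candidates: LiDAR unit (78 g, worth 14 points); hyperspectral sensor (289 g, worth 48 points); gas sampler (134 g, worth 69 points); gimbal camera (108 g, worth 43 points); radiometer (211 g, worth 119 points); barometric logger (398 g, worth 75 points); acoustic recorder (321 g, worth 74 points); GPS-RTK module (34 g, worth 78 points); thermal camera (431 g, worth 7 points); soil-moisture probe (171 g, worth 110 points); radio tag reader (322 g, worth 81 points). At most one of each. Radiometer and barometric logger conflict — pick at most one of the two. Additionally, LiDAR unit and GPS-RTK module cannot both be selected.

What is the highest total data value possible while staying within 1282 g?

548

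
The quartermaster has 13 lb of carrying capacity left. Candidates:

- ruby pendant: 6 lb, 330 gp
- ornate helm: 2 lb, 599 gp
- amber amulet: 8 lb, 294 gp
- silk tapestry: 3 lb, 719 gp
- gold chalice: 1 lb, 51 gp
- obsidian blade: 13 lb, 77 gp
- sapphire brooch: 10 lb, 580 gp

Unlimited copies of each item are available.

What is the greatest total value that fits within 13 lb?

By value per lb: ornate helm 299.50, silk tapestry 239.67, sapphire brooch 58.00, ruby pendant 55.00 lead.
A density-first pass picks 6×ornate helm + gold chalice — 3645 at 13 lb.
The 3 lb tied up in ornate helm and gold chalice is better spent on silk tapestry — total rises to 3714 (13 lb).
That's the maximum — no swap from here does better than 3714.

3714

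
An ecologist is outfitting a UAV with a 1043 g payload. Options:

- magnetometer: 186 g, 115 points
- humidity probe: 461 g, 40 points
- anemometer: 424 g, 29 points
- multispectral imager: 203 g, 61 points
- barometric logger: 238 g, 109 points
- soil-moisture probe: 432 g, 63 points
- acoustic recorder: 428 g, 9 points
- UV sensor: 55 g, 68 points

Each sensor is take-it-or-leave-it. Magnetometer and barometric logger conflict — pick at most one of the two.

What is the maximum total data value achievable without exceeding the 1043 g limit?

Taking magnetometer + multispectral imager + soil-moisture probe + UV sensor: 876 g used, 307 in data value.

307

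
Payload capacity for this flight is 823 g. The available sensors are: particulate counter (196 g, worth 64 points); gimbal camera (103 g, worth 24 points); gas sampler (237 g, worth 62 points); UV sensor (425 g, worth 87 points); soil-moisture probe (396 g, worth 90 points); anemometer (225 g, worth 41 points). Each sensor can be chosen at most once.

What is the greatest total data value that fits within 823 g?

195

A density-first pass picks particulate counter + gimbal camera + gas sampler + anemometer — 191 at 761 g.
Dropping gimbal camera and gas sampler frees 340 g; slotting in soil-moisture probe (396 g) lifts the total to 195 at 817 g.
Every other selection either busts 823 g or fails to beat 195.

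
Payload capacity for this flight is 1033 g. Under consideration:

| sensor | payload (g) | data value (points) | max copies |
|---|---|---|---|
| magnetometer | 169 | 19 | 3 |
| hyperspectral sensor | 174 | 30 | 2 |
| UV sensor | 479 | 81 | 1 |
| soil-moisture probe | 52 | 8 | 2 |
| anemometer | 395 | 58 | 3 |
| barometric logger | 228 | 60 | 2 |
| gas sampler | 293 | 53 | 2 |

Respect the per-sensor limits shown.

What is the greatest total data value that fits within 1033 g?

Taking hyperspectral sensor + 2×soil-moisture probe + 2×barometric logger + gas sampler: 1027 g used, 219 in data value.
Every other selection either busts 1033 g or exceeds an availability limit or fails to beat 219.

219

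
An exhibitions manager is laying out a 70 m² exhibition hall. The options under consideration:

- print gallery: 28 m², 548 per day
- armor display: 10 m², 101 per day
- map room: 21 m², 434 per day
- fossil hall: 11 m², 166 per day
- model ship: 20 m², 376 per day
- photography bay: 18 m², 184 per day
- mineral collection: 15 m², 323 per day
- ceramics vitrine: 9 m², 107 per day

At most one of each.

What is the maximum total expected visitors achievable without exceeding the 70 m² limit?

1358

Filling by ratio: print gallery + map room + mineral collection for 1305, with 6 m² left unused.
The 15 m² tied up in mineral collection is better spent on model ship — total rises to 1358 (69 m²).
The closest alternative, print gallery + map room + mineral collection, reaches only 1305.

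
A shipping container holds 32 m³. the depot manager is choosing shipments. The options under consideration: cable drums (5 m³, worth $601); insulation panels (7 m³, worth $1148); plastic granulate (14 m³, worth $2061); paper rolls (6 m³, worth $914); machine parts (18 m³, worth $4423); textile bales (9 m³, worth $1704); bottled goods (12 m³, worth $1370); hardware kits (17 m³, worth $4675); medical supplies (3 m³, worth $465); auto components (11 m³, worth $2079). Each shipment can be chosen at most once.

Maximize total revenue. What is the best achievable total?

7293

Density check — hardware kits 275.00, machine parts 245.72, textile bales 189.33 are the best per m³.
A density-first pass picks textile bales + hardware kits + medical supplies — 6844 at 29 m³.
Dropping medical supplies frees 3 m³; slotting in paper rolls (6 m³) lifts the total to 7293 at 32 m³.
Every other selection either busts 32 m³ or fails to beat 7293.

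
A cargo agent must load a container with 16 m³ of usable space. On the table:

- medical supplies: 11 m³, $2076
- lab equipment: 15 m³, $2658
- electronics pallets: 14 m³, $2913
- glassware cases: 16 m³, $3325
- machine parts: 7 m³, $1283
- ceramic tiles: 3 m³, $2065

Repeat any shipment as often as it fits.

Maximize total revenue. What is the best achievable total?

By revenue per m³: ceramic tiles 688.33, electronics pallets 208.07, glassware cases 207.81 lead.
Taking 5×ceramic tiles: 15 m³ used, 10325 in revenue.

10325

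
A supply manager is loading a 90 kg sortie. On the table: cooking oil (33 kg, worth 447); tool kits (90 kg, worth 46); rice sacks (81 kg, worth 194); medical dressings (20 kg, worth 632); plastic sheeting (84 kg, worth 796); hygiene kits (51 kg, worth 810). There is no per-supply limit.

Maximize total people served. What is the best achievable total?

2528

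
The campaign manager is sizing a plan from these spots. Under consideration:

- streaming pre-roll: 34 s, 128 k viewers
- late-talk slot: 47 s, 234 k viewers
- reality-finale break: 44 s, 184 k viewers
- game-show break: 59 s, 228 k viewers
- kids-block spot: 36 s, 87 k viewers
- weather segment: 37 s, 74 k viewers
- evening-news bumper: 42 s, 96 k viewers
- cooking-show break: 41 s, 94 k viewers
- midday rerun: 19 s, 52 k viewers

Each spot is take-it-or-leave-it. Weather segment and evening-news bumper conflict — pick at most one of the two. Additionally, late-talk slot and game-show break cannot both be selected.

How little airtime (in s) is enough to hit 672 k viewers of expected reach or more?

180

Minimise s subject to total expected reach ≥ 672.
streaming pre-roll + late-talk slot + reality-finale break + kids-block spot + midday rerun: 685 expected reach at 180 s.
No combination under 180 s hits 672.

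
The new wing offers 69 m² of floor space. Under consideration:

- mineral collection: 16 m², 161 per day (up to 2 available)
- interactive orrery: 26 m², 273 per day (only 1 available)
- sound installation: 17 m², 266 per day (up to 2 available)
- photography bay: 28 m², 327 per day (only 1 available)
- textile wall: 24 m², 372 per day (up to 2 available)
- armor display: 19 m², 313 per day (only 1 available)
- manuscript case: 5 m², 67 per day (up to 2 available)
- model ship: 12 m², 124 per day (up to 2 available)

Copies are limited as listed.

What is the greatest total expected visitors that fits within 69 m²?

1057

Greedy by ratio would take 2×sound installation + armor display + 2×manuscript case: 63 m² used, total 979.
Dropping 2×sound installation and 2×manuscript case frees 44 m²; slotting in 2×textile wall (48 m²) lifts the total to 1057 at 67 m².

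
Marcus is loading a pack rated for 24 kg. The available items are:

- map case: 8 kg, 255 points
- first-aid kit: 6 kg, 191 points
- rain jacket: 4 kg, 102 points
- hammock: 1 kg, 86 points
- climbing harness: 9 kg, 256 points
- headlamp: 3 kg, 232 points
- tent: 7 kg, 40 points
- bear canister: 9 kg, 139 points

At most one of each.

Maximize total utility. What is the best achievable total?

Filling by ratio: map case + first-aid kit + rain jacket + hammock + headlamp for 866, with 2 kg left unused.
The 8 kg tied up in map case is better spent on climbing harness — total rises to 867 (23 kg).

867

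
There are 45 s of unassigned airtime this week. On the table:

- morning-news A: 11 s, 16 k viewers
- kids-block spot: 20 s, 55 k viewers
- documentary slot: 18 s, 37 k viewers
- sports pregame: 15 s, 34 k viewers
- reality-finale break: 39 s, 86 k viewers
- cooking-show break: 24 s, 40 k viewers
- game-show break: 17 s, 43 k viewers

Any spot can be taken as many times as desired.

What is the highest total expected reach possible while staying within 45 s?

110

By expected reach per s: kids-block spot 2.75, game-show break 2.53, sports pregame 2.27, reality-finale break 2.21 lead.
2×kids-block spot uses 40 of the 45 s and totals 110.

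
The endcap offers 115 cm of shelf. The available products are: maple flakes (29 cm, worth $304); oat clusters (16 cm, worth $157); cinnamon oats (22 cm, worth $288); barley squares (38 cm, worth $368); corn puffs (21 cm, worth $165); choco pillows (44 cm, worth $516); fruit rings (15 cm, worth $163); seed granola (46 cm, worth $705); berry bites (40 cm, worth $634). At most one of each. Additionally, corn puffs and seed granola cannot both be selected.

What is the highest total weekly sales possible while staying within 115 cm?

A density-first pass picks cinnamon oats + seed granola + berry bites — 1627 at 108 cm.
Dropping cinnamon oats frees 22 cm; slotting in maple flakes (29 cm) lifts the total to 1643 at 115 cm.

1643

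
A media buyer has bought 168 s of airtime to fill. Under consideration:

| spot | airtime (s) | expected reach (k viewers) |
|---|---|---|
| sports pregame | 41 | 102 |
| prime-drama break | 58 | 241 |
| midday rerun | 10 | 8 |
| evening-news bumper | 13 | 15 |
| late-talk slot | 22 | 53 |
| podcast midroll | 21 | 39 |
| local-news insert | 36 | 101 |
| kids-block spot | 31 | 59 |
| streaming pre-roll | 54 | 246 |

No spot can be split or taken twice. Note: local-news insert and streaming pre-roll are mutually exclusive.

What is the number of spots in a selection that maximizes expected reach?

4

The maximum expected reach within 168 s is 604.
sports pregame + prime-drama break + evening-news bumper + streaming pre-roll hits 604 at 166 s.
All optima have 4 spots.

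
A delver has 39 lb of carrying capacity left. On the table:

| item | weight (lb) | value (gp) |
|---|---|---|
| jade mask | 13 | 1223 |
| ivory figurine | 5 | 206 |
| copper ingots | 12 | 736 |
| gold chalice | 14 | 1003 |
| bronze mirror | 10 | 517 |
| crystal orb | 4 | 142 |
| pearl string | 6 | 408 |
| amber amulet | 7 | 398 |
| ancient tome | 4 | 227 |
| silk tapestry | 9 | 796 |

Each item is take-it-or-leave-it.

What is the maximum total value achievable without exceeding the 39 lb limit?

3052

Taking the top-ratio items first gives jade mask + gold chalice + silk tapestry for 3022 (36 lb).
The 14 lb tied up in gold chalice is better spent on pearl string + amber amulet + ancient tome — total rises to 3052 (39 lb).
An exhaustive check of the 1024 subsets confirms 3052.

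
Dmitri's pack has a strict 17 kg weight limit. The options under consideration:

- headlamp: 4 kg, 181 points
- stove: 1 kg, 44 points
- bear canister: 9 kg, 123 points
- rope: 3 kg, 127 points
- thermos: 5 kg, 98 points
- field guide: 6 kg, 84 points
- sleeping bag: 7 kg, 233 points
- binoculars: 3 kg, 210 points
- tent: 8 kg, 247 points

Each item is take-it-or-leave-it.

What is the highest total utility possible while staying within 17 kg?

751

By utility per kg: binoculars 70.00, headlamp 45.25, stove 44.00, rope 42.33 lead.
Greedy by ratio would take headlamp + stove + rope + thermos + binoculars: 16 kg used, total 660.
The 6 kg tied up in stove and thermos is better spent on sleeping bag — total rises to 751 (17 kg).
Runner-up headlamp + stove + binoculars + tent tops out at 682.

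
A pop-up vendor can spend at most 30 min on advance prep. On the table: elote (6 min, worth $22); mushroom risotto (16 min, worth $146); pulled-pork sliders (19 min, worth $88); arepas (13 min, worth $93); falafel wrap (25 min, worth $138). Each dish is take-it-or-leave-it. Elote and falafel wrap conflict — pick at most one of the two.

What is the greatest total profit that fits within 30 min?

Density check — mushroom risotto 9.12, arepas 7.15, falafel wrap 5.52 are the best per min.
Mushroom risotto + arepas uses 29 of the 30 min and totals 239.
An exhaustive check of the 32 subsets confirms 239.

239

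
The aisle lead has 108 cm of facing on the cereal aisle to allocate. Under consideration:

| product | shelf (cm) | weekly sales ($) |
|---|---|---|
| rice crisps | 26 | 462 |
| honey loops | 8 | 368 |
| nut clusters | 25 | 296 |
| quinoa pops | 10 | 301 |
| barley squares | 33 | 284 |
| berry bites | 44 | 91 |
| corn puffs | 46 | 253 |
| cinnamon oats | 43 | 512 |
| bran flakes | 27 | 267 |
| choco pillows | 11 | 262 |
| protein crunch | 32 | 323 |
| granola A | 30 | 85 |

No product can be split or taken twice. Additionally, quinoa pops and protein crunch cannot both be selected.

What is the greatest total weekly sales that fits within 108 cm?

Taking the top-ratio products first gives rice crisps + honey loops + quinoa pops + cinnamon oats + choco pillows for 1905 (98 cm).
Replace cinnamon oats with nut clusters + bran flakes: the trade gains 51 net, giving 1956 at 107 cm.
No other feasible combination exceeds 1956.

1956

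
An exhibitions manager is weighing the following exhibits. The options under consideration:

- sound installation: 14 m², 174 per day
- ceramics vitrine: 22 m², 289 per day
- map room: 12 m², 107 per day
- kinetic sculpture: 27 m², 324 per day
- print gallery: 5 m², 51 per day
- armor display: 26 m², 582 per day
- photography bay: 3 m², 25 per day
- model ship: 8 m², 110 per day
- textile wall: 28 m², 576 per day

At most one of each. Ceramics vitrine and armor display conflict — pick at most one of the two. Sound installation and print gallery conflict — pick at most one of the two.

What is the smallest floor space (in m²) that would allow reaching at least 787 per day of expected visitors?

46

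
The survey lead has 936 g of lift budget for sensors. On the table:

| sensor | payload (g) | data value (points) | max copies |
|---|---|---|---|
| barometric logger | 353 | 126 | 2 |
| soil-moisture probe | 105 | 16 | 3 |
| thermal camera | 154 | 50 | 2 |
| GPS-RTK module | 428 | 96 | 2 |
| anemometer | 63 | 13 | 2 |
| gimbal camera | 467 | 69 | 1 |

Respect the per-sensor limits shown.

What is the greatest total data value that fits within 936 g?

By data value per g: barometric logger 0.36, thermal camera 0.32, GPS-RTK module 0.22, anemometer 0.21 lead.
The ratio ordering already packs tightly: 2×barometric logger + thermal camera + anemometer, 923 g, 315.
Nothing else within 936 g beats 315.

315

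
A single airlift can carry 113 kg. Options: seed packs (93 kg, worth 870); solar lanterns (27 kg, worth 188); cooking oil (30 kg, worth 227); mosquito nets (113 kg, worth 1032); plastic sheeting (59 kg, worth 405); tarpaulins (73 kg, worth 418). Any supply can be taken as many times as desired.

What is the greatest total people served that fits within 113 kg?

1032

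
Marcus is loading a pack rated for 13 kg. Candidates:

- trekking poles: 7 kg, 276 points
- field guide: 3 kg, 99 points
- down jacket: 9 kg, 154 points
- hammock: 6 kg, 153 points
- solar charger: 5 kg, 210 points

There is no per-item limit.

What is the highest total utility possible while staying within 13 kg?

519

Taking field guide + 2×solar charger: 13 kg used, 519 in utility.
Every other selection either busts 13 kg or fails to beat 519.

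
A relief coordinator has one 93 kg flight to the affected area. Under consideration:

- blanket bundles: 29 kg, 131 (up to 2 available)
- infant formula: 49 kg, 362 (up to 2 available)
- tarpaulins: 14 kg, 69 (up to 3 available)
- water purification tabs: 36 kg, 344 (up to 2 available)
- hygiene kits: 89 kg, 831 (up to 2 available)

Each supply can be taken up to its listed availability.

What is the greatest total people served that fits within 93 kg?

831

Density check — water purification tabs 9.56, hygiene kits 9.34, infant formula 7.39 are the best per kg.
Taking the top-ratio supplies first gives tarpaulins + 2×water purification tabs for 757 (86 kg).
Replace tarpaulins and 2×water purification tabs with hygiene kits: the trade gains 74 net, giving 831 at 89 kg.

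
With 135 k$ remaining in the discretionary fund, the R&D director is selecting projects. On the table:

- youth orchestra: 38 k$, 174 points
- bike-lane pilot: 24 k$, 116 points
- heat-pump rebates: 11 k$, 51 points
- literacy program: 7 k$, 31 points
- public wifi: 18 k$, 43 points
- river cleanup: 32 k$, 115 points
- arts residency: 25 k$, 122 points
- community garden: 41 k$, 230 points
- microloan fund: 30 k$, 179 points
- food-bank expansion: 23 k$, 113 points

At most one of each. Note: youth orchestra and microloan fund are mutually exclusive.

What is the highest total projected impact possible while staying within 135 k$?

698

Taking the top-ratio projects first gives heat-pump rebates + arts residency + community garden + microloan fund + food-bank expansion for 695 (130 k$).
The 23 k$ tied up in food-bank expansion is better spent on bike-lane pilot — total rises to 698 (131 k$).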